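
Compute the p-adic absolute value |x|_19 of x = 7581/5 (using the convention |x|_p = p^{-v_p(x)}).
|7581/5|_19 = 1/361

Step 1 — compute v_19(x) by factoring powers of 19 out of the numerator and denominator: v_19(7581/5) = 2. Step 2 — apply |x|_p = p^{-v_p(x)} = 19^{-2} = 1/361.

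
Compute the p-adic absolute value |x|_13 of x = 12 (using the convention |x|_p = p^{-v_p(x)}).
|12|_13 = 1

Step 1 — compute v_13(x) by factoring powers of 13 out of the numerator and denominator: v_13(12) = 0. Step 2 — apply |x|_p = p^{-v_p(x)} = 13^{0} = 1.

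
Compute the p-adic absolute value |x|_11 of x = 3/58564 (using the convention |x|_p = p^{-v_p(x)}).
|3/58564|_11 = 14641

Step 1 — compute v_11(x) by factoring powers of 11 out of the numerator and denominator: v_11(3/58564) = -4. Step 2 — apply |x|_p = p^{-v_p(x)} = 11^{4} = 14641.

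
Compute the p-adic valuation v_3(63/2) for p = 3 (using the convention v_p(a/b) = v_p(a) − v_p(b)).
v_3(63/2) = 2

Factor powers of 3 from the numerator and denominator of the reduced fraction: 63 = 3^2 · 7 and 2 = 3^0 · 2. Apply v_p(a/b) = v_p(a) − v_p(b): v_3(63/2) = 2 − 0 = 2.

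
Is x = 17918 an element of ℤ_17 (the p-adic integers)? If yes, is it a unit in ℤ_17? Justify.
x ∈ ℤ_17 but not a unit; v_17(x) = 2 > 0

ℤ_17 = {x ∈ ℚ_17 : v_17(x) ≥ 0} and ℤ_17^× = {x ∈ ℤ_17 : v_17(x) = 0}. Here v_17(17918) = v_17(num) − v_17(den) = 2; compare against these criteria.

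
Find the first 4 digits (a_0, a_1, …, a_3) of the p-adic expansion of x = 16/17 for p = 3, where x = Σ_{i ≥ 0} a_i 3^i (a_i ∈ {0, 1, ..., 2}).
(a_0, …, a_3) = (2, 0, 2, 0)

v_3(16/17) = 0 (numerator and denominator both coprime to 3), so x ∈ ℤ_3^×. Compute digits iteratively via a_i = x_i mod 3, x_{i+1} = (x_i − a_i)/3, with x_0 = x:
  x_0 = 16/17;  a_0 = 2;  x_1 = (x_0 − 2)/3 = -6/17
  x_1 = -6/17;  a_1 = 0;  x_2 = (x_1 − 0)/3 = -2/17
  x_2 = -2/17;  a_2 = 2;  x_3 = (x_2 − 2)/3 = -12/17
  x_3 = -12/17;  a_3 = 0;  x_4 = (x_3 − 0)/3 = -4/17
Digits: (2, 0, 2, 0).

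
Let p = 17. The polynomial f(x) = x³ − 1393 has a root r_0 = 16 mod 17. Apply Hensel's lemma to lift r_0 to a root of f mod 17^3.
r_2 = 4028 (mod 4913)

Hensel: r_{i+1} = r_i − f(r_i)/f′(r_i) mod 17^{i+2}, where f′(x) = 3x². Iterate:
  r_0 = 16 (mod 17)
  r_1 = 271 (mod 289)
  r_2 = 4028 (mod 4913)
Final: r = 4028 with f(r) ≡ 0 mod 17^3.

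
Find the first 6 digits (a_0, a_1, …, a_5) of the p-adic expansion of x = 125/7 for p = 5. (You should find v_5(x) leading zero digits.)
(a_0, …, a_5) = (0, 0, 0, 3, 3, 0)

v_5(125/7) = 3, so a_0 = ... = a_2 = 0. Factor out: x = 5^3 · u with u = 1/7 a unit in ℤ_5. Expand u iteratively via a_{v+i} = u_i mod 5, u_{i+1} = (u_i − a_{v+i})/5:
  u_0 = 1/7;  a_3 = 3;  u_1 = (u_0 − 3)/5 = -4/7
  u_1 = -4/7;  a_4 = 3;  u_2 = (u_1 − 3)/5 = -5/7
  u_2 = -5/7;  a_5 = 0;  u_3 = (u_2 − 0)/5 = -1/7
Digits: (0, 0, 0, 3, 3, 0).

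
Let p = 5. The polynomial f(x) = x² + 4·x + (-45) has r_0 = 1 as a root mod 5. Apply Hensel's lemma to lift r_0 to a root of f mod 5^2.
r_1 = 16 (mod 25)

Hensel: r_{i+1} = r_i − f(r_i)·(f′(r_i))^{-1} mod 5^{i+2}, f′(x) = 2x + 4. Iterate:
  r_0 = 1 (mod 5)
  r_1 = 16 (mod 25)
Final: r = 16 satisfies f(r) ≡ 0 mod 5^2.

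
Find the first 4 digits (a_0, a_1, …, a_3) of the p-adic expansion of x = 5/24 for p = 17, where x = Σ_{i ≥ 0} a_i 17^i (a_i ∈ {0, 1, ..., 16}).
(a_0, …, a_3) = (8, 13, 7, 13)

v_17(5/24) = 0 (numerator and denominator both coprime to 17), so x ∈ ℤ_17^×. Compute digits iteratively via a_i = x_i mod 17, x_{i+1} = (x_i − a_i)/17, with x_0 = x:
  x_0 = 5/24;  a_0 = 8;  x_1 = (x_0 − 8)/17 = -11/24
  x_1 = -11/24;  a_1 = 13;  x_2 = (x_1 − 13)/17 = -19/24
  x_2 = -19/24;  a_2 = 7;  x_3 = (x_2 − 7)/17 = -11/24
  x_3 = -11/24;  a_3 = 13;  x_4 = (x_3 − 13)/17 = -19/24
Digits: (8, 13, 7, 13).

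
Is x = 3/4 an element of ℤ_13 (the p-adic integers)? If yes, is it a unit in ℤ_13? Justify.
x ∈ ℤ_13^× (unit); v_13(x) = 0

ℤ_13 = {x ∈ ℚ_13 : v_13(x) ≥ 0} and ℤ_13^× = {x ∈ ℤ_13 : v_13(x) = 0}. Here v_13(3/4) = v_13(num) − v_13(den) = 0; compare against these criteria.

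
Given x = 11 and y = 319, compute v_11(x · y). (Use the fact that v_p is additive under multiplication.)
v_11(3509) = 2

v_p(x) = 1 (factor: 11 = 11^1 · 1); v_p(y) = 1 (factor: 319 = 11^1 · 29). Additivity: v_p(xy) = v_p(x) + v_p(y) = 1 + 1 = 2. (Direct check: xy = 3509 = 11^2 · (29).)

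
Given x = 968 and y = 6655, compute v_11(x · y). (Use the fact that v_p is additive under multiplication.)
v_11(6442040) = 5

v_p(x) = 2 (factor: 968 = 11^2 · 8); v_p(y) = 3 (factor: 6655 = 11^3 · 5). Additivity: v_p(xy) = v_p(x) + v_p(y) = 2 + 3 = 5. (Direct check: xy = 6442040 = 11^5 · (40).)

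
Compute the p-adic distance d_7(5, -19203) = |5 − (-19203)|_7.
d_7(5, -19203) = 1/2401

Step 1 — x − y = 5 − (-19203) = 19208. Step 2 — v_7(19208) = 4 (factor: 19208 = (7^4 · 8); the sign does not affect v_p). Step 3 — |x − y|_7 = 7^{-4} = 1/2401.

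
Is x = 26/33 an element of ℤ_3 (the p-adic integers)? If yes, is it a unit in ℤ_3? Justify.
x ∉ ℤ_3 (v_3(x) = -1 < 0)

ℤ_3 = {x ∈ ℚ_3 : v_3(x) ≥ 0} and ℤ_3^× = {x ∈ ℤ_3 : v_3(x) = 0}. Here v_3(26/33) = v_3(num) − v_3(den) = -1; compare against these criteria.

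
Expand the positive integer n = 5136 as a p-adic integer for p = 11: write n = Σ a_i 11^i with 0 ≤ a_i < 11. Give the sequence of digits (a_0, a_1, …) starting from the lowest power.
(a_0, a_1, …) = (10, 4, 9, 3)

Repeated division by 11 gives the digits low-to-high: 5136 = 10 + 4·11^1 + 9·11^2 + 3·11^3. Digit sequence: (10, 4, 9, 3).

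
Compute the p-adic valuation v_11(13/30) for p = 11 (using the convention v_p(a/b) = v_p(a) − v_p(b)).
v_11(13/30) = 0

Factor powers of 11 from the numerator and denominator of the reduced fraction: 13 = 11^0 · 13 and 30 = 11^0 · 30. Apply v_p(a/b) = v_p(a) − v_p(b): v_11(13/30) = 0 − 0 = 0.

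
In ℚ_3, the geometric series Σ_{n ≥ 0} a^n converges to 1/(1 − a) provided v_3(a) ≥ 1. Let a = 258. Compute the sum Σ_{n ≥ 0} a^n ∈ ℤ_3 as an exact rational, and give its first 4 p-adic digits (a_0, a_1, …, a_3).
Σ a^n = 1/(1 − a) = -1/257;  first 4 digits = (1, 2, 2, 1)

v_3(a) = 1 ≥ 1, so the series converges in ℤ_3 to 1/(1 − a) = 1/(1 − 258) = -1/257. Expand this rational in ℤ_3: compute digits iteratively via d_i = x_i mod 3, x_{i+1} = (x_i − d_i)/3. The first 4 digits are (1, 2, 2, 1).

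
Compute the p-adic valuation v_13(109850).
v_13(109850) = 3

v_13(n) is the largest exponent k such that 13^k divides n. Factor out: 109850 = 13^3 · 50. (Sign doesn't affect v_p.) So v_13(109850) = 3.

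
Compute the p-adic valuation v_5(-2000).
v_5(-2000) = 3

v_5(n) is the largest exponent k such that 5^k divides n. Factor out: -2000 = -5^3 · 16. (Sign doesn't affect v_p.) So v_5(-2000) = 3.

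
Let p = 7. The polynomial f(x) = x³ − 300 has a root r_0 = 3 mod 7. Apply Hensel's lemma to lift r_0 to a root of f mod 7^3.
r_2 = 171 (mod 343)

Hensel: r_{i+1} = r_i − f(r_i)/f′(r_i) mod 7^{i+2}, where f′(x) = 3x². Iterate:
  r_0 = 3 (mod 7)
  r_1 = 24 (mod 49)
  r_2 = 171 (mod 343)
Final: r = 171 with f(r) ≡ 0 mod 7^3.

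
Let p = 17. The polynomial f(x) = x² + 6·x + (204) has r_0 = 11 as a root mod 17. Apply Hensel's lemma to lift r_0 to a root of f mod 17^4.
r_3 = 67365 (mod 83521)

Hensel: r_{i+1} = r_i − f(r_i)·(f′(r_i))^{-1} mod 17^{i+2}, f′(x) = 2x + 6. Iterate:
  r_0 = 11 (mod 17)
  r_1 = 28 (mod 289)
  r_2 = 3496 (mod 4913)
  r_3 = 67365 (mod 83521)
Final: r = 67365 satisfies f(r) ≡ 0 mod 17^4.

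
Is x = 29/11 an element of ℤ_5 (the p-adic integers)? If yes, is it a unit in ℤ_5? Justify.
x ∈ ℤ_5^× (unit); v_5(x) = 0

ℤ_5 = {x ∈ ℚ_5 : v_5(x) ≥ 0} and ℤ_5^× = {x ∈ ℤ_5 : v_5(x) = 0}. Here v_5(29/11) = v_5(num) − v_5(den) = 0; compare against these criteria.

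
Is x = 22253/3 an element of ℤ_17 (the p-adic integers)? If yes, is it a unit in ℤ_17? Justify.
x ∈ ℤ_17 but not a unit; v_17(x) = 2 > 0

ℤ_17 = {x ∈ ℚ_17 : v_17(x) ≥ 0} and ℤ_17^× = {x ∈ ℤ_17 : v_17(x) = 0}. Here v_17(22253/3) = v_17(num) − v_17(den) = 2; compare against these criteria.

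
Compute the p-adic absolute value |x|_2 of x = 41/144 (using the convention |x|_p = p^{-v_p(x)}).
|41/144|_2 = 16

Step 1 — compute v_2(x) by factoring powers of 2 out of the numerator and denominator: v_2(41/144) = -4. Step 2 — apply |x|_p = p^{-v_p(x)} = 2^{4} = 16.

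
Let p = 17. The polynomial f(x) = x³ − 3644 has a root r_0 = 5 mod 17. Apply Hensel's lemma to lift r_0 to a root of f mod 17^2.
r_1 = 260 (mod 289)

Hensel: r_{i+1} = r_i − f(r_i)/f′(r_i) mod 17^{i+2}, where f′(x) = 3x². Iterate:
  r_0 = 5 (mod 17)
  r_1 = 260 (mod 289)
Final: r = 260 with f(r) ≡ 0 mod 17^2.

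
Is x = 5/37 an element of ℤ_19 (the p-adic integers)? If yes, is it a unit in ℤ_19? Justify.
x ∈ ℤ_19^× (unit); v_19(x) = 0

ℤ_19 = {x ∈ ℚ_19 : v_19(x) ≥ 0} and ℤ_19^× = {x ∈ ℤ_19 : v_19(x) = 0}. Here v_19(5/37) = v_19(num) − v_19(den) = 0; compare against these criteria.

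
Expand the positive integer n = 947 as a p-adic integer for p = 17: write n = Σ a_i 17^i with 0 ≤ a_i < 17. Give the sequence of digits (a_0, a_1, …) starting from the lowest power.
(a_0, a_1, …) = (12, 4, 3)

Repeated division by 17 gives the digits low-to-high: 947 = 12 + 4·17^1 + 3·17^2. Digit sequence: (12, 4, 3).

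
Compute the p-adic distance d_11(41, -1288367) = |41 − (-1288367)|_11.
d_11(41, -1288367) = 1/161051

Step 1 — x − y = 41 − (-1288367) = 1288408. Step 2 — v_11(1288408) = 5 (factor: 1288408 = (11^5 · 8); the sign does not affect v_p). Step 3 — |x − y|_11 = 11^{-5} = 1/161051.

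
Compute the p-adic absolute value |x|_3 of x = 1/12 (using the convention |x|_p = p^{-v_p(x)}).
|1/12|_3 = 3

Step 1 — compute v_3(x) by factoring powers of 3 out of the numerator and denominator: v_3(1/12) = -1. Step 2 — apply |x|_p = p^{-v_p(x)} = 3^{1} = 3.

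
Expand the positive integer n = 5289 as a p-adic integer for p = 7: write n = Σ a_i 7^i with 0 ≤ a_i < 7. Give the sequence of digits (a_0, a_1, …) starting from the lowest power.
(a_0, a_1, …) = (4, 6, 2, 1, 2)

Repeated division by 7 gives the digits low-to-high: 5289 = 4 + 6·7^1 + 2·7^2 + 1·7^3 + 2·7^4. Digit sequence: (4, 6, 2, 1, 2).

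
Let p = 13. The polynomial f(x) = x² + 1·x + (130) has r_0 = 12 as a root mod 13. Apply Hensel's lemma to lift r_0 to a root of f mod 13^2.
r_1 = 129 (mod 169)

Hensel: r_{i+1} = r_i − f(r_i)·(f′(r_i))^{-1} mod 13^{i+2}, f′(x) = 2x + 1. Iterate:
  r_0 = 12 (mod 13)
  r_1 = 129 (mod 169)
Final: r = 129 satisfies f(r) ≡ 0 mod 13^2.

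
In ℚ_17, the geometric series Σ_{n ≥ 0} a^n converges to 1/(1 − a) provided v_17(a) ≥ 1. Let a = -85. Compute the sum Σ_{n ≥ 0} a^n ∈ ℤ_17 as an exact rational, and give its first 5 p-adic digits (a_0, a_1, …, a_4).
Σ a^n = 1/(1 − a) = 1/86;  first 5 digits = (1, 12, 7, 12, 5)

v_17(a) = 1 ≥ 1, so the series converges in ℤ_17 to 1/(1 − a) = 1/(1 − (-85)) = 1/86. Expand this rational in ℤ_17: compute digits iteratively via d_i = x_i mod 17, x_{i+1} = (x_i − d_i)/17. The first 5 digits are (1, 12, 7, 12, 5).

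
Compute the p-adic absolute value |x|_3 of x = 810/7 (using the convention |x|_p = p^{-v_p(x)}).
|810/7|_3 = 1/81

Step 1 — compute v_3(x) by factoring powers of 3 out of the numerator and denominator: v_3(810/7) = 4. Step 2 — apply |x|_p = p^{-v_p(x)} = 3^{-4} = 1/81.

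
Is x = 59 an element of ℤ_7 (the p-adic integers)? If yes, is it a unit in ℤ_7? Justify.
x ∈ ℤ_7^× (unit); v_7(x) = 0

ℤ_7 = {x ∈ ℚ_7 : v_7(x) ≥ 0} and ℤ_7^× = {x ∈ ℤ_7 : v_7(x) = 0}. Here v_7(59) = v_7(num) − v_7(den) = 0; compare against these criteria.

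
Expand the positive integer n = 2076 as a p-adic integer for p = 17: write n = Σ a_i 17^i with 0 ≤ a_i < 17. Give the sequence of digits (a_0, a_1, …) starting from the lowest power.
(a_0, a_1, …) = (2, 3, 7)

Repeated division by 17 gives the digits low-to-high: 2076 = 2 + 3·17^1 + 7·17^2. Digit sequence: (2, 3, 7).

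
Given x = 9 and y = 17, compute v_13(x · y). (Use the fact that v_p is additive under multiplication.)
v_13(153) = 0

v_p(x) = 0 (factor: 9 = 13^0 · 9); v_p(y) = 0 (factor: 17 = 13^0 · 17). Additivity: v_p(xy) = v_p(x) + v_p(y) = 0 + 0 = 0. (Direct check: xy = 153 = 13^0 · (153).)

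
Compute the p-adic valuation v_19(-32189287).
v_19(-32189287) = 5

v_19(n) is the largest exponent k such that 19^k divides n. Factor out: -32189287 = -19^5 · 13. (Sign doesn't affect v_p.) So v_19(-32189287) = 5.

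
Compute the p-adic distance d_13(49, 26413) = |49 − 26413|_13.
d_13(49, 26413) = 1/2197

Step 1 — x − y = 49 − 26413 = -26364. Step 2 — v_13(-26364) = 3 (factor: -26364 = −(13^3 · 12); the sign does not affect v_p). Step 3 — |x − y|_13 = 13^{-3} = 1/2197.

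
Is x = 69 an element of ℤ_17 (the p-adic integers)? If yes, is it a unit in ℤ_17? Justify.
x ∈ ℤ_17^× (unit); v_17(x) = 0

ℤ_17 = {x ∈ ℚ_17 : v_17(x) ≥ 0} and ℤ_17^× = {x ∈ ℤ_17 : v_17(x) = 0}. Here v_17(69) = v_17(num) − v_17(den) = 0; compare against these criteria.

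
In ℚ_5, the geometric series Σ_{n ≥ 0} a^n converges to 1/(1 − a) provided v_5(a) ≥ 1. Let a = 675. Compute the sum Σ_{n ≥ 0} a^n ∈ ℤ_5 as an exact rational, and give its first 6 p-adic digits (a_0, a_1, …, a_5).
Σ a^n = 1/(1 − a) = -1/674;  first 6 digits = (1, 0, 2, 0, 0, 1)

v_5(a) = 2 ≥ 1, so the series converges in ℤ_5 to 1/(1 − a) = 1/(1 − 675) = -1/674. Expand this rational in ℤ_5: compute digits iteratively via d_i = x_i mod 5, x_{i+1} = (x_i − d_i)/5. The first 6 digits are (1, 0, 2, 0, 0, 1).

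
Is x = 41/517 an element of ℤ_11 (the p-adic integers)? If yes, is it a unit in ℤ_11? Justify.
x ∉ ℤ_11 (v_11(x) = -1 < 0)

ℤ_11 = {x ∈ ℚ_11 : v_11(x) ≥ 0} and ℤ_11^× = {x ∈ ℤ_11 : v_11(x) = 0}. Here v_11(41/517) = v_11(num) − v_11(den) = -1; compare against these criteria.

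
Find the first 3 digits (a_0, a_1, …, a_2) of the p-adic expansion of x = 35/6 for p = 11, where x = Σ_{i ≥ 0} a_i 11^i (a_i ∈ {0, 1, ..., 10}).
(a_0, …, a_2) = (4, 2, 9)

v_11(35/6) = 0 (numerator and denominator both coprime to 11), so x ∈ ℤ_11^×. Compute digits iteratively via a_i = x_i mod 11, x_{i+1} = (x_i − a_i)/11, with x_0 = x:
  x_0 = 35/6;  a_0 = 4;  x_1 = (x_0 − 4)/11 = 1/6
  x_1 = 1/6;  a_1 = 2;  x_2 = (x_1 − 2)/11 = -1/6
  x_2 = -1/6;  a_2 = 9;  x_3 = (x_2 − 9)/11 = -5/6
Digits: (4, 2, 9).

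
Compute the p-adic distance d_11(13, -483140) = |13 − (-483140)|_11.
d_11(13, -483140) = 1/161051

Step 1 — x − y = 13 − (-483140) = 483153. Step 2 — v_11(483153) = 5 (factor: 483153 = (11^5 · 3); the sign does not affect v_p). Step 3 — |x − y|_11 = 11^{-5} = 1/161051.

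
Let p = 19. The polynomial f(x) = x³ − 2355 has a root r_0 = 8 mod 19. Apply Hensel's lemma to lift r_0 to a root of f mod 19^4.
r_3 = 73671 (mod 130321)

Hensel: r_{i+1} = r_i − f(r_i)/f′(r_i) mod 19^{i+2}, where f′(x) = 3x². Iterate:
  r_0 = 8 (mod 19)
  r_1 = 27 (mod 361)
  r_2 = 5081 (mod 6859)
  r_3 = 73671 (mod 130321)
Final: r = 73671 with f(r) ≡ 0 mod 19^4.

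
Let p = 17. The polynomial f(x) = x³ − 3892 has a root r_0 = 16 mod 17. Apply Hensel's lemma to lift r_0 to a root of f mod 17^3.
r_2 = 2260 (mod 4913)

Hensel: r_{i+1} = r_i − f(r_i)/f′(r_i) mod 17^{i+2}, where f′(x) = 3x². Iterate:
  r_0 = 16 (mod 17)
  r_1 = 237 (mod 289)
  r_2 = 2260 (mod 4913)
Final: r = 2260 with f(r) ≡ 0 mod 17^3.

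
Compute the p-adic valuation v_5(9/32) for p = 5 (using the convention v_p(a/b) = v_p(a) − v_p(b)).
v_5(9/32) = 0

Factor powers of 5 from the numerator and denominator of the reduced fraction: 9 = 5^0 · 9 and 32 = 5^0 · 32. Apply v_p(a/b) = v_p(a) − v_p(b): v_5(9/32) = 0 − 0 = 0.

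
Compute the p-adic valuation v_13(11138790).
v_13(11138790) = 5

v_13(n) is the largest exponent k such that 13^k divides n. Factor out: 11138790 = 13^5 · 30. (Sign doesn't affect v_p.) So v_13(11138790) = 5.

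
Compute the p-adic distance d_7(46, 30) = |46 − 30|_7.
d_7(46, 30) = 1

Step 1 — x − y = 46 − 30 = 16. Step 2 — v_7(16) = 0 (factor: 16 = (7^0 · 16); the sign does not affect v_p). Step 3 — |x − y|_7 = 7^{0} = 1.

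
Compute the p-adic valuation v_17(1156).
v_17(1156) = 2

v_17(n) is the largest exponent k such that 17^k divides n. Factor out: 1156 = 17^2 · 4. (Sign doesn't affect v_p.) So v_17(1156) = 2.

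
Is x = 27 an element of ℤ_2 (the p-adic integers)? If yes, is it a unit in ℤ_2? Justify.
x ∈ ℤ_2^× (unit); v_2(x) = 0

ℤ_2 = {x ∈ ℚ_2 : v_2(x) ≥ 0} and ℤ_2^× = {x ∈ ℤ_2 : v_2(x) = 0}. Here v_2(27) = v_2(num) − v_2(den) = 0; compare against these criteria.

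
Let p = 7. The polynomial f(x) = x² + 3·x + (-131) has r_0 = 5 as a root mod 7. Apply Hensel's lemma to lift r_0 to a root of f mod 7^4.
r_3 = 1433 (mod 2401)

Hensel: r_{i+1} = r_i − f(r_i)·(f′(r_i))^{-1} mod 7^{i+2}, f′(x) = 2x + 3. Iterate:
  r_0 = 5 (mod 7)
  r_1 = 12 (mod 49)
  r_2 = 61 (mod 343)
  r_3 = 1433 (mod 2401)
Final: r = 1433 satisfies f(r) ≡ 0 mod 7^4.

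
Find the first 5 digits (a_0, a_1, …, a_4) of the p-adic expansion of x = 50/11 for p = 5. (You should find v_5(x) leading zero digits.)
(a_0, …, a_4) = (0, 0, 2, 1, 2)

v_5(50/11) = 2, so a_0 = ... = a_1 = 0. Factor out: x = 5^2 · u with u = 2/11 a unit in ℤ_5. Expand u iteratively via a_{v+i} = u_i mod 5, u_{i+1} = (u_i − a_{v+i})/5:
  u_0 = 2/11;  a_2 = 2;  u_1 = (u_0 − 2)/5 = -4/11
  u_1 = -4/11;  a_3 = 1;  u_2 = (u_1 − 1)/5 = -3/11
  u_2 = -3/11;  a_4 = 2;  u_3 = (u_2 − 2)/5 = -5/11
Digits: (0, 0, 2, 1, 2).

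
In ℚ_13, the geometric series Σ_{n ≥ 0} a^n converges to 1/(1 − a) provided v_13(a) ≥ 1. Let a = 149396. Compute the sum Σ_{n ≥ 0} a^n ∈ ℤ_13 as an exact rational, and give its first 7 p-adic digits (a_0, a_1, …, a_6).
Σ a^n = 1/(1 − a) = -1/149395;  first 7 digits = (1, 0, 0, 3, 5, 0, 9)

v_13(a) = 3 ≥ 1, so the series converges in ℤ_13 to 1/(1 − a) = 1/(1 − 149396) = -1/149395. Expand this rational in ℤ_13: compute digits iteratively via d_i = x_i mod 13, x_{i+1} = (x_i − d_i)/13. The first 7 digits are (1, 0, 0, 3, 5, 0, 9).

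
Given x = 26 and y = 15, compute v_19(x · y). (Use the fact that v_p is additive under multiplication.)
v_19(390) = 0

v_p(x) = 0 (factor: 26 = 19^0 · 26); v_p(y) = 0 (factor: 15 = 19^0 · 15). Additivity: v_p(xy) = v_p(x) + v_p(y) = 0 + 0 = 0. (Direct check: xy = 390 = 19^0 · (390).)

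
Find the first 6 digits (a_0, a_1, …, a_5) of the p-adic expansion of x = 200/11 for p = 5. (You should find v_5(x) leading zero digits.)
(a_0, …, a_5) = (0, 0, 3, 0, 4, 1)

v_5(200/11) = 2, so a_0 = ... = a_1 = 0. Factor out: x = 5^2 · u with u = 8/11 a unit in ℤ_5. Expand u iteratively via a_{v+i} = u_i mod 5, u_{i+1} = (u_i − a_{v+i})/5:
  u_0 = 8/11;  a_2 = 3;  u_1 = (u_0 − 3)/5 = -5/11
  u_1 = -5/11;  a_3 = 0;  u_2 = (u_1 − 0)/5 = -1/11
  u_2 = -1/11;  a_4 = 4;  u_3 = (u_2 − 4)/5 = -9/11
  u_3 = -9/11;  a_5 = 1;  u_4 = (u_3 − 1)/5 = -4/11
Digits: (0, 0, 3, 0, 4, 1).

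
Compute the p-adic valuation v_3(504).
v_3(504) = 2

v_3(n) is the largest exponent k such that 3^k divides n. Factor out: 504 = 3^2 · 56. (Sign doesn't affect v_p.) So v_3(504) = 2.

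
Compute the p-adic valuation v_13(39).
v_13(39) = 1

v_13(n) is the largest exponent k such that 13^k divides n. Factor out: 39 = 13^1 · 3. (Sign doesn't affect v_p.) So v_13(39) = 1.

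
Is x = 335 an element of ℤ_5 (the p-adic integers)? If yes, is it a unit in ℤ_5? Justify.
x ∈ ℤ_5 but not a unit; v_5(x) = 1 > 0

ℤ_5 = {x ∈ ℚ_5 : v_5(x) ≥ 0} and ℤ_5^× = {x ∈ ℤ_5 : v_5(x) = 0}. Here v_5(335) = v_5(num) − v_5(den) = 1; compare against these criteria.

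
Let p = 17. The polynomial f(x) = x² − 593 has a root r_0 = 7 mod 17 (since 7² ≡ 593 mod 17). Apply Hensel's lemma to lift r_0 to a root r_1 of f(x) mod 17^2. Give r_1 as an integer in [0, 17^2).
r_1 = 211 (mod 289)

Hensel's recurrence: r_{i+1} = r_i − f(r_i)·(f′(r_i))^{-1} mod 17^{i+2}, with f′(x) = 2x. Iterate:
  r_0 = 7 (mod 17)
  r_1 = 211 (mod 289)
Final: r_1 = 211, and one checks f(r_1) ≡ 0 mod 17^2.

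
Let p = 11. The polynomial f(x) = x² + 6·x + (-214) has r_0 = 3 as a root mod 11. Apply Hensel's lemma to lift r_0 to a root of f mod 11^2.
r_1 = 69 (mod 121)

Hensel: r_{i+1} = r_i − f(r_i)·(f′(r_i))^{-1} mod 11^{i+2}, f′(x) = 2x + 6. Iterate:
  r_0 = 3 (mod 11)
  r_1 = 69 (mod 121)
Final: r = 69 satisfies f(r) ≡ 0 mod 11^2.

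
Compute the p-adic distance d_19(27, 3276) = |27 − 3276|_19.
d_19(27, 3276) = 1/361

Step 1 — x − y = 27 − 3276 = -3249. Step 2 — v_19(-3249) = 2 (factor: -3249 = −(19^2 · 9); the sign does not affect v_p). Step 3 — |x − y|_19 = 19^{-2} = 1/361.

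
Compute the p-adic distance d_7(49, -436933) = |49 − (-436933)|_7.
d_7(49, -436933) = 1/16807

Step 1 — x − y = 49 − (-436933) = 436982. Step 2 — v_7(436982) = 5 (factor: 436982 = (7^5 · 26); the sign does not affect v_p). Step 3 — |x − y|_7 = 7^{-5} = 1/16807.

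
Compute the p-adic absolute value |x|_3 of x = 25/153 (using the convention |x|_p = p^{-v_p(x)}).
|25/153|_3 = 9

Step 1 — compute v_3(x) by factoring powers of 3 out of the numerator and denominator: v_3(25/153) = -2. Step 2 — apply |x|_p = p^{-v_p(x)} = 3^{2} = 9.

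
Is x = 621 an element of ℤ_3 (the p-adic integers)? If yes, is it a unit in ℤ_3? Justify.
x ∈ ℤ_3 but not a unit; v_3(x) = 3 > 0

ℤ_3 = {x ∈ ℚ_3 : v_3(x) ≥ 0} and ℤ_3^× = {x ∈ ℤ_3 : v_3(x) = 0}. Here v_3(621) = v_3(num) − v_3(den) = 3; compare against these criteria.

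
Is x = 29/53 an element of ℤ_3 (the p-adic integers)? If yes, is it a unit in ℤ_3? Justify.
x ∈ ℤ_3^× (unit); v_3(x) = 0

ℤ_3 = {x ∈ ℚ_3 : v_3(x) ≥ 0} and ℤ_3^× = {x ∈ ℤ_3 : v_3(x) = 0}. Here v_3(29/53) = v_3(num) − v_3(den) = 0; compare against these criteria.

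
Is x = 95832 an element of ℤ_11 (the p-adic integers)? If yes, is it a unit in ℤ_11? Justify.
x ∈ ℤ_11 but not a unit; v_11(x) = 3 > 0

ℤ_11 = {x ∈ ℚ_11 : v_11(x) ≥ 0} and ℤ_11^× = {x ∈ ℤ_11 : v_11(x) = 0}. Here v_11(95832) = v_11(num) − v_11(den) = 3; compare against these criteria.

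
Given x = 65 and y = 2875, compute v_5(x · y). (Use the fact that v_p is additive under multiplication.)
v_5(186875) = 4

v_p(x) = 1 (factor: 65 = 5^1 · 13); v_p(y) = 3 (factor: 2875 = 5^3 · 23). Additivity: v_p(xy) = v_p(x) + v_p(y) = 1 + 3 = 4. (Direct check: xy = 186875 = 5^4 · (299).)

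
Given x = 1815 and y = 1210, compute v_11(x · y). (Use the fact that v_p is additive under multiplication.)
v_11(2196150) = 4

v_p(x) = 2 (factor: 1815 = 11^2 · 15); v_p(y) = 2 (factor: 1210 = 11^2 · 10). Additivity: v_p(xy) = v_p(x) + v_p(y) = 2 + 2 = 4. (Direct check: xy = 2196150 = 11^4 · (150).)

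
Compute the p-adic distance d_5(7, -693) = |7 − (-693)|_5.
d_5(7, -693) = 1/25

Step 1 — x − y = 7 − (-693) = 700. Step 2 — v_5(700) = 2 (factor: 700 = (5^2 · 28); the sign does not affect v_p). Step 3 — |x − y|_5 = 5^{-2} = 1/25.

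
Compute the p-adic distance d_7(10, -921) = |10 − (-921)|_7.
d_7(10, -921) = 1/49

Step 1 — x − y = 10 − (-921) = 931. Step 2 — v_7(931) = 2 (factor: 931 = (7^2 · 19); the sign does not affect v_p). Step 3 — |x − y|_7 = 7^{-2} = 1/49.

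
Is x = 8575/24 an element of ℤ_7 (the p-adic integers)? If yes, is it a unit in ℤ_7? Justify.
x ∈ ℤ_7 but not a unit; v_7(x) = 3 > 0

ℤ_7 = {x ∈ ℚ_7 : v_7(x) ≥ 0} and ℤ_7^× = {x ∈ ℤ_7 : v_7(x) = 0}. Here v_7(8575/24) = v_7(num) − v_7(den) = 3; compare against these criteria.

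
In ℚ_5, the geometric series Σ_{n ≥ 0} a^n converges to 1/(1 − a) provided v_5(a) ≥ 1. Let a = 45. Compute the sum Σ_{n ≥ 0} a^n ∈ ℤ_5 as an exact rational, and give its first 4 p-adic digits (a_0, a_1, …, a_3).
Σ a^n = 1/(1 − a) = -1/44;  first 4 digits = (1, 4, 2, 0)

v_5(a) = 1 ≥ 1, so the series converges in ℤ_5 to 1/(1 − a) = 1/(1 − 45) = -1/44. Expand this rational in ℤ_5: compute digits iteratively via d_i = x_i mod 5, x_{i+1} = (x_i − d_i)/5. The first 4 digits are (1, 4, 2, 0).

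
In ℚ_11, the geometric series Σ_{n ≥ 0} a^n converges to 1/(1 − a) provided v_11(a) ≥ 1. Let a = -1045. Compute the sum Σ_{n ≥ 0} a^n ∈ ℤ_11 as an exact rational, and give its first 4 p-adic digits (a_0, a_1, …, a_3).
Σ a^n = 1/(1 − a) = 1/1046;  first 4 digits = (1, 4, 7, 3)

v_11(a) = 1 ≥ 1, so the series converges in ℤ_11 to 1/(1 − a) = 1/(1 − (-1045)) = 1/1046. Expand this rational in ℤ_11: compute digits iteratively via d_i = x_i mod 11, x_{i+1} = (x_i − d_i)/11. The first 4 digits are (1, 4, 7, 3).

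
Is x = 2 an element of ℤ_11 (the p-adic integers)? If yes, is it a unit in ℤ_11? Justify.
x ∈ ℤ_11^× (unit); v_11(x) = 0

ℤ_11 = {x ∈ ℚ_11 : v_11(x) ≥ 0} and ℤ_11^× = {x ∈ ℤ_11 : v_11(x) = 0}. Here v_11(2) = v_11(num) − v_11(den) = 0; compare against these criteria.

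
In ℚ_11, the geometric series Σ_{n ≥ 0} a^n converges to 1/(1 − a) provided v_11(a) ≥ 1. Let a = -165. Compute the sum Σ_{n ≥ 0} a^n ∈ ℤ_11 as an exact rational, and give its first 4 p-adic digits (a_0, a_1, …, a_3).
Σ a^n = 1/(1 − a) = 1/166;  first 4 digits = (1, 7, 3, 0)

v_11(a) = 1 ≥ 1, so the series converges in ℤ_11 to 1/(1 − a) = 1/(1 − (-165)) = 1/166. Expand this rational in ℤ_11: compute digits iteratively via d_i = x_i mod 11, x_{i+1} = (x_i − d_i)/11. The first 4 digits are (1, 7, 3, 0).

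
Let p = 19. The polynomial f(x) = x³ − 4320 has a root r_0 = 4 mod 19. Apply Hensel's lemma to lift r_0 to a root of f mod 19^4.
r_3 = 37757 (mod 130321)

Hensel: r_{i+1} = r_i − f(r_i)/f′(r_i) mod 19^{i+2}, where f′(x) = 3x². Iterate:
  r_0 = 4 (mod 19)
  r_1 = 213 (mod 361)
  r_2 = 3462 (mod 6859)
  r_3 = 37757 (mod 130321)
Final: r = 37757 with f(r) ≡ 0 mod 19^4.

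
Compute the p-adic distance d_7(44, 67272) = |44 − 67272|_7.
d_7(44, 67272) = 1/16807

Step 1 — x − y = 44 − 67272 = -67228. Step 2 — v_7(-67228) = 5 (factor: -67228 = −(7^5 · 4); the sign does not affect v_p). Step 3 — |x − y|_7 = 7^{-5} = 1/16807.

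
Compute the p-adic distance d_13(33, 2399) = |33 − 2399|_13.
d_13(33, 2399) = 1/169

Step 1 — x − y = 33 − 2399 = -2366. Step 2 — v_13(-2366) = 2 (factor: -2366 = −(13^2 · 14); the sign does not affect v_p). Step 3 — |x − y|_13 = 13^{-2} = 1/169.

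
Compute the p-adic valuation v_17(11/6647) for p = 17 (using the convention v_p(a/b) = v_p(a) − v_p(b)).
v_17(11/6647) = -2

Factor powers of 17 from the numerator and denominator of the reduced fraction: 11 = 17^0 · 11 and 6647 = 17^2 · 23. Apply v_p(a/b) = v_p(a) − v_p(b): v_17(11/6647) = 0 − 2 = -2.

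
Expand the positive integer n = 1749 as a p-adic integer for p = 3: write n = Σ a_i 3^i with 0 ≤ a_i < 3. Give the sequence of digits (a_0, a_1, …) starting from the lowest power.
(a_0, a_1, …) = (0, 1, 2, 1, 0, 1, 2)

Repeated division by 3 gives the digits low-to-high: 1749 = 1·3^1 + 2·3^2 + 1·3^3 + 1·3^5 + 2·3^6. Digit sequence: (0, 1, 2, 1, 0, 1, 2).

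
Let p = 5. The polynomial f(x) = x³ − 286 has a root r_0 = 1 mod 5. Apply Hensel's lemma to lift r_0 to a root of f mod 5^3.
r_2 = 71 (mod 125)

Hensel: r_{i+1} = r_i − f(r_i)/f′(r_i) mod 5^{i+2}, where f′(x) = 3x². Iterate:
  r_0 = 1 (mod 5)
  r_1 = 21 (mod 25)
  r_2 = 71 (mod 125)
Final: r = 71 with f(r) ≡ 0 mod 5^3.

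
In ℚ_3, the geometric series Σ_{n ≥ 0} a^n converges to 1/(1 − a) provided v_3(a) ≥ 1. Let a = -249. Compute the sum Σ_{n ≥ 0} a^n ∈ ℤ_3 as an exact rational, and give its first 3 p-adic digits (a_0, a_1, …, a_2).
Σ a^n = 1/(1 − a) = 1/250;  first 3 digits = (1, 1, 0)

v_3(a) = 1 ≥ 1, so the series converges in ℤ_3 to 1/(1 − a) = 1/(1 − (-249)) = 1/250. Expand this rational in ℤ_3: compute digits iteratively via d_i = x_i mod 3, x_{i+1} = (x_i − d_i)/3. The first 3 digits are (1, 1, 0).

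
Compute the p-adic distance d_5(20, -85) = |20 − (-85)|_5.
d_5(20, -85) = 1/5

Step 1 — x − y = 20 − (-85) = 105. Step 2 — v_5(105) = 1 (factor: 105 = (5^1 · 21); the sign does not affect v_p). Step 3 — |x − y|_5 = 5^{-1} = 1/5.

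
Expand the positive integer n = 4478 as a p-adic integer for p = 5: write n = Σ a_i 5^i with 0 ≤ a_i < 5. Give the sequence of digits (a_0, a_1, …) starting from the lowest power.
(a_0, a_1, …) = (3, 0, 4, 0, 2, 1)

Repeated division by 5 gives the digits low-to-high: 4478 = 3 + 4·5^2 + 2·5^4 + 1·5^5. Digit sequence: (3, 0, 4, 0, 2, 1).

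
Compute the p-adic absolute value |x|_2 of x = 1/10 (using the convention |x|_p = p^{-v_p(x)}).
|1/10|_2 = 2

Step 1 — compute v_2(x) by factoring powers of 2 out of the numerator and denominator: v_2(1/10) = -1. Step 2 — apply |x|_p = p^{-v_p(x)} = 2^{1} = 2.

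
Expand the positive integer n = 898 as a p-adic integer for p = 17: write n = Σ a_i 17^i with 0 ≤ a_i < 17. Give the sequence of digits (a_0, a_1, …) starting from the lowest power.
(a_0, a_1, …) = (14, 1, 3)

Repeated division by 17 gives the digits low-to-high: 898 = 14 + 1·17^1 + 3·17^2. Digit sequence: (14, 1, 3).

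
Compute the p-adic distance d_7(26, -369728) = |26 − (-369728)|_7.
d_7(26, -369728) = 1/16807

Step 1 — x − y = 26 − (-369728) = 369754. Step 2 — v_7(369754) = 5 (factor: 369754 = (7^5 · 22); the sign does not affect v_p). Step 3 — |x − y|_7 = 7^{-5} = 1/16807.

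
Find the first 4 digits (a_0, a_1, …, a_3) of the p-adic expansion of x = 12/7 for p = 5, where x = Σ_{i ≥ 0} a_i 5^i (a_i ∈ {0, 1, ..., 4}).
(a_0, …, a_3) = (1, 3, 3, 0)

v_5(12/7) = 0 (numerator and denominator both coprime to 5), so x ∈ ℤ_5^×. Compute digits iteratively via a_i = x_i mod 5, x_{i+1} = (x_i − a_i)/5, with x_0 = x:
  x_0 = 12/7;  a_0 = 1;  x_1 = (x_0 − 1)/5 = 1/7
  x_1 = 1/7;  a_1 = 3;  x_2 = (x_1 − 3)/5 = -4/7
  x_2 = -4/7;  a_2 = 3;  x_3 = (x_2 − 3)/5 = -5/7
  x_3 = -5/7;  a_3 = 0;  x_4 = (x_3 − 0)/5 = -1/7
Digits: (1, 3, 3, 0).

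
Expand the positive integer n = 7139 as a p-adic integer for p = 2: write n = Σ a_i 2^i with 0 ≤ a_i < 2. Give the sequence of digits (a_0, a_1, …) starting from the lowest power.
(a_0, a_1, …) = (1, 1, 0, 0, 0, 1, 1, 1, 1, 1, 0, 1, 1)

Repeated division by 2 gives the digits low-to-high: 7139 = 1 + 1·2^1 + 1·2^5 + 1·2^6 + 1·2^7 + 1·2^8 + 1·2^9 + 1·2^11 + 1·2^12. Digit sequence: (1, 1, 0, 0, 0, 1, 1, 1, 1, 1, 0, 1, 1).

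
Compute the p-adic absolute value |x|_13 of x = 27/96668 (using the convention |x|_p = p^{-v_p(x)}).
|27/96668|_13 = 2197

Step 1 — compute v_13(x) by factoring powers of 13 out of the numerator and denominator: v_13(27/96668) = -3. Step 2 — apply |x|_p = p^{-v_p(x)} = 13^{3} = 2197.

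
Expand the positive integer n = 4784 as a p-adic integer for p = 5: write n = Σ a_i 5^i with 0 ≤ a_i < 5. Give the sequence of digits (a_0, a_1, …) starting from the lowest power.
(a_0, a_1, …) = (4, 1, 1, 3, 2, 1)

Repeated division by 5 gives the digits low-to-high: 4784 = 4 + 1·5^1 + 1·5^2 + 3·5^3 + 2·5^4 + 1·5^5. Digit sequence: (4, 1, 1, 3, 2, 1).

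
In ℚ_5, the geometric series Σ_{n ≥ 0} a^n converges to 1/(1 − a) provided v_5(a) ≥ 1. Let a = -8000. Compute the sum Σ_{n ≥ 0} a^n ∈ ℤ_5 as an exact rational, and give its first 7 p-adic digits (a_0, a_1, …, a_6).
Σ a^n = 1/(1 − a) = 1/8001;  first 7 digits = (1, 0, 0, 1, 2, 2, 0)

v_5(a) = 3 ≥ 1, so the series converges in ℤ_5 to 1/(1 − a) = 1/(1 − (-8000)) = 1/8001. Expand this rational in ℤ_5: compute digits iteratively via d_i = x_i mod 5, x_{i+1} = (x_i − d_i)/5. The first 7 digits are (1, 0, 0, 1, 2, 2, 0).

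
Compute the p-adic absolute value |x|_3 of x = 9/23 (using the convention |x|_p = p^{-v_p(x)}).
|9/23|_3 = 1/9

Step 1 — compute v_3(x) by factoring powers of 3 out of the numerator and denominator: v_3(9/23) = 2. Step 2 — apply |x|_p = p^{-v_p(x)} = 3^{-2} = 1/9.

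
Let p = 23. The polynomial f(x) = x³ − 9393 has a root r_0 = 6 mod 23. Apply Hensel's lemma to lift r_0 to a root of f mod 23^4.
r_3 = 84393 (mod 279841)

Hensel: r_{i+1} = r_i − f(r_i)/f′(r_i) mod 23^{i+2}, where f′(x) = 3x². Iterate:
  r_0 = 6 (mod 23)
  r_1 = 282 (mod 529)
  r_2 = 11391 (mod 12167)
  r_3 = 84393 (mod 279841)
Final: r = 84393 with f(r) ≡ 0 mod 23^4.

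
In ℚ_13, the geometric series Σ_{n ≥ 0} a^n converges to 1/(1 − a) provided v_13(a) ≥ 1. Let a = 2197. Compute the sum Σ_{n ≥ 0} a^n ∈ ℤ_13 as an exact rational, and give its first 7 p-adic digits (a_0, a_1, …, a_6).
Σ a^n = 1/(1 − a) = -1/2196;  first 7 digits = (1, 0, 0, 1, 0, 0, 1)

v_13(a) = 3 ≥ 1, so the series converges in ℤ_13 to 1/(1 − a) = 1/(1 − 2197) = -1/2196. Expand this rational in ℤ_13: compute digits iteratively via d_i = x_i mod 13, x_{i+1} = (x_i − d_i)/13. The first 7 digits are (1, 0, 0, 1, 0, 0, 1).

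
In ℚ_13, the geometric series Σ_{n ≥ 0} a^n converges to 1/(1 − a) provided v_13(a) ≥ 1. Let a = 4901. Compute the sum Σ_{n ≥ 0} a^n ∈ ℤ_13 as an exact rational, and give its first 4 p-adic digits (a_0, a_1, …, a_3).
Σ a^n = 1/(1 − a) = -1/4900;  first 4 digits = (1, 0, 3, 2)

v_13(a) = 2 ≥ 1, so the series converges in ℤ_13 to 1/(1 − a) = 1/(1 − 4901) = -1/4900. Expand this rational in ℤ_13: compute digits iteratively via d_i = x_i mod 13, x_{i+1} = (x_i − d_i)/13. The first 4 digits are (1, 0, 3, 2).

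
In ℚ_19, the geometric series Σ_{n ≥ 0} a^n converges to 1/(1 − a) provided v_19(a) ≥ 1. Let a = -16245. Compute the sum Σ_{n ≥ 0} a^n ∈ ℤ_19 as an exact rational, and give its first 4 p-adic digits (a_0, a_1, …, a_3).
Σ a^n = 1/(1 − a) = 1/16246;  first 4 digits = (1, 0, 12, 16)

v_19(a) = 2 ≥ 1, so the series converges in ℤ_19 to 1/(1 − a) = 1/(1 − (-16245)) = 1/16246. Expand this rational in ℤ_19: compute digits iteratively via d_i = x_i mod 19, x_{i+1} = (x_i − d_i)/19. The first 4 digits are (1, 0, 12, 16).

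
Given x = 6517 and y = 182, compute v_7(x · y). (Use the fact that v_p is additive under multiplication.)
v_7(1186094) = 4

v_p(x) = 3 (factor: 6517 = 7^3 · 19); v_p(y) = 1 (factor: 182 = 7^1 · 26). Additivity: v_p(xy) = v_p(x) + v_p(y) = 3 + 1 = 4. (Direct check: xy = 1186094 = 7^4 · (494).)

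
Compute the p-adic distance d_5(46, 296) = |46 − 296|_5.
d_5(46, 296) = 1/125

Step 1 — x − y = 46 − 296 = -250. Step 2 — v_5(-250) = 3 (factor: -250 = −(5^3 · 2); the sign does not affect v_p). Step 3 — |x − y|_5 = 5^{-3} = 1/125.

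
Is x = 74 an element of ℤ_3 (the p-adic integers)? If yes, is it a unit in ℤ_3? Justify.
x ∈ ℤ_3^× (unit); v_3(x) = 0

ℤ_3 = {x ∈ ℚ_3 : v_3(x) ≥ 0} and ℤ_3^× = {x ∈ ℤ_3 : v_3(x) = 0}. Here v_3(74) = v_3(num) − v_3(den) = 0; compare against these criteria.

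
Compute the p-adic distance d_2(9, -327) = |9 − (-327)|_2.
d_2(9, -327) = 1/16

Step 1 — x − y = 9 − (-327) = 336. Step 2 — v_2(336) = 4 (factor: 336 = (2^4 · 21); the sign does not affect v_p). Step 3 — |x − y|_2 = 2^{-4} = 1/16.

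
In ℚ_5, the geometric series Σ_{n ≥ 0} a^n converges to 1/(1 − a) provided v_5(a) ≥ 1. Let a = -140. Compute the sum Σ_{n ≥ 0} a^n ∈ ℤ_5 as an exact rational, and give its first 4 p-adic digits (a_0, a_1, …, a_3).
Σ a^n = 1/(1 − a) = 1/141;  first 4 digits = (1, 2, 3, 3)

v_5(a) = 1 ≥ 1, so the series converges in ℤ_5 to 1/(1 − a) = 1/(1 − (-140)) = 1/141. Expand this rational in ℤ_5: compute digits iteratively via d_i = x_i mod 5, x_{i+1} = (x_i − d_i)/5. The first 4 digits are (1, 2, 3, 3).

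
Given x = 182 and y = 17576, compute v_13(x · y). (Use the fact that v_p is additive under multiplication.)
v_13(3198832) = 4

v_p(x) = 1 (factor: 182 = 13^1 · 14); v_p(y) = 3 (factor: 17576 = 13^3 · 8). Additivity: v_p(xy) = v_p(x) + v_p(y) = 1 + 3 = 4. (Direct check: xy = 3198832 = 13^4 · (112).)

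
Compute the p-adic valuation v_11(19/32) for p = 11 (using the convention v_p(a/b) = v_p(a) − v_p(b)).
v_11(19/32) = 0

Factor powers of 11 from the numerator and denominator of the reduced fraction: 19 = 11^0 · 19 and 32 = 11^0 · 32. Apply v_p(a/b) = v_p(a) − v_p(b): v_11(19/32) = 0 − 0 = 0.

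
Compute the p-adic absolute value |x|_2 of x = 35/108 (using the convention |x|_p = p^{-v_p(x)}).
|35/108|_2 = 4

Step 1 — compute v_2(x) by factoring powers of 2 out of the numerator and denominator: v_2(35/108) = -2. Step 2 — apply |x|_p = p^{-v_p(x)} = 2^{2} = 4.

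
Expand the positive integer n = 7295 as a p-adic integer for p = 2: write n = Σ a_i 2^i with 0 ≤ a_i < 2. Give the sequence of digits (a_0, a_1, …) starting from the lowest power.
(a_0, a_1, …) = (1, 1, 1, 1, 1, 1, 1, 0, 0, 0, 1, 1, 1)

Repeated division by 2 gives the digits low-to-high: 7295 = 1 + 1·2^1 + 1·2^2 + 1·2^3 + 1·2^4 + 1·2^5 + 1·2^6 + 1·2^10 + 1·2^11 + 1·2^12. Digit sequence: (1, 1, 1, 1, 1, 1, 1, 0, 0, 0, 1, 1, 1).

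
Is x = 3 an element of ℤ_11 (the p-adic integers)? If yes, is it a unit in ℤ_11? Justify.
x ∈ ℤ_11^× (unit); v_11(x) = 0

ℤ_11 = {x ∈ ℚ_11 : v_11(x) ≥ 0} and ℤ_11^× = {x ∈ ℤ_11 : v_11(x) = 0}. Here v_11(3) = v_11(num) − v_11(den) = 0; compare against these criteria.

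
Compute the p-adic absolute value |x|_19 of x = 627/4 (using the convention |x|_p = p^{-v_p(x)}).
|627/4|_19 = 1/19

Step 1 — compute v_19(x) by factoring powers of 19 out of the numerator and denominator: v_19(627/4) = 1. Step 2 — apply |x|_p = p^{-v_p(x)} = 19^{-1} = 1/19.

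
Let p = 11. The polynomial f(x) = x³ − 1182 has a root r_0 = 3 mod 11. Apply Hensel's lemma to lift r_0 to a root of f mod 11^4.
r_3 = 9914 (mod 14641)

Hensel: r_{i+1} = r_i − f(r_i)/f′(r_i) mod 11^{i+2}, where f′(x) = 3x². Iterate:
  r_0 = 3 (mod 11)
  r_1 = 113 (mod 121)
  r_2 = 597 (mod 1331)
  r_3 = 9914 (mod 14641)
Final: r = 9914 with f(r) ≡ 0 mod 11^4.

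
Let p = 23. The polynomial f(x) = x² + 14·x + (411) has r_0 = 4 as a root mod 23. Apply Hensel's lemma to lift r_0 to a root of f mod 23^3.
r_2 = 1545 (mod 12167)

Hensel: r_{i+1} = r_i − f(r_i)·(f′(r_i))^{-1} mod 23^{i+2}, f′(x) = 2x + 14. Iterate:
  r_0 = 4 (mod 23)
  r_1 = 487 (mod 529)
  r_2 = 1545 (mod 12167)
Final: r = 1545 satisfies f(r) ≡ 0 mod 23^3.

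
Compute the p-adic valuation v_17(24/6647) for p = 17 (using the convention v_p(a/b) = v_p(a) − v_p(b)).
v_17(24/6647) = -2

Factor powers of 17 from the numerator and denominator of the reduced fraction: 24 = 17^0 · 24 and 6647 = 17^2 · 23. Apply v_p(a/b) = v_p(a) − v_p(b): v_17(24/6647) = 0 − 2 = -2.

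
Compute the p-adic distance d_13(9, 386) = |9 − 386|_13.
d_13(9, 386) = 1/13

Step 1 — x − y = 9 − 386 = -377. Step 2 — v_13(-377) = 1 (factor: -377 = −(13^1 · 29); the sign does not affect v_p). Step 3 — |x − y|_13 = 13^{-1} = 1/13.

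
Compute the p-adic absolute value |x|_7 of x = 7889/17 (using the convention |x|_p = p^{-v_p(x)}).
|7889/17|_7 = 1/343

Step 1 — compute v_7(x) by factoring powers of 7 out of the numerator and denominator: v_7(7889/17) = 3. Step 2 — apply |x|_p = p^{-v_p(x)} = 7^{-3} = 1/343.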